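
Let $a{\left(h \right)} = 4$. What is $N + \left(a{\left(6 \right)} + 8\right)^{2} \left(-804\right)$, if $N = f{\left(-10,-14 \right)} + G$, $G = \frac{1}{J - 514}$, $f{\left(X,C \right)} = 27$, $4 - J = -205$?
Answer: $- \frac{35303446}{305} \approx -1.1575 \cdot 10^{5}$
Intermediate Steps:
$J = 209$ ($J = 4 - -205 = 4 + 205 = 209$)
$G = - \frac{1}{305}$ ($G = \frac{1}{209 - 514} = \frac{1}{-305} = - \frac{1}{305} \approx -0.0032787$)
$N = \frac{8234}{305}$ ($N = 27 - \frac{1}{305} = \frac{8234}{305} \approx 26.997$)
$N + \left(a{\left(6 \right)} + 8\right)^{2} \left(-804\right) = \frac{8234}{305} + \left(4 + 8\right)^{2} \left(-804\right) = \frac{8234}{305} + 12^{2} \left(-804\right) = \frac{8234}{305} + 144 \left(-804\right) = \frac{8234}{305} - 115776 = - \frac{35303446}{305}$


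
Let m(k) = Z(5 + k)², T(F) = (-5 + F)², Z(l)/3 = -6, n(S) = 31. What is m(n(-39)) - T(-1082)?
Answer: -1181245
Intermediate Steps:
Z(l) = -18 (Z(l) = 3*(-6) = -18)
m(k) = 324 (m(k) = (-18)² = 324)
m(n(-39)) - T(-1082) = 324 - (-5 - 1082)² = 324 - 1*(-1087)² = 324 - 1*1181569 = 324 - 1181569 = -1181245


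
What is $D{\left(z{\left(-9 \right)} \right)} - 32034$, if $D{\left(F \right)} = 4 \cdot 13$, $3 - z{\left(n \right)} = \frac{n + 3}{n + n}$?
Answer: $-31982$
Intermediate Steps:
$z{\left(n \right)} = 3 - \frac{3 + n}{2 n}$ ($z{\left(n \right)} = 3 - \frac{n + 3}{n + n} = 3 - \frac{3 + n}{2 n}$)
$D{\left(F \right)} = 52$
$D{\left(z{\left(-9 \right)} \right)} - 32034 = 52 - 32034 = -31982$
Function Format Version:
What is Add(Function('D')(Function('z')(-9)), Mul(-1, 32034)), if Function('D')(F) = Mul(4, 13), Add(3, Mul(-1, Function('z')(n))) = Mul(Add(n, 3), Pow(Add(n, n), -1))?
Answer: -31982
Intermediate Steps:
Function('z')(n) = Add(3, Mul(Rational(-1, 2), Pow(n, -1), Add(3, n))) (Function('z')(n) = Add(3, Mul(-1, Mul(Add(n, 3), Pow(Add(n, n), -1)))) = Add(3, Mul(-1, Mul(Add(3, n), Pow(Mul(2, n), -1)))) = Add(3, Mul(-1, Mul(Add(3, n), Mul(Rational(1, 2), Pow(n, -1))))) = Add(3, Mul(-1, Mul(Rational(1, 2), Pow(n, -1), Add(3, n)))) = Add(3, Mul(Rational(-1, 2), Pow(n, -1), Add(3, n))))
Function('D')(F) = 52
Add(Function('D')(Function('z')(-9)), Mul(-1, 32034)) = Add(52, Mul(-1, 32034)) = Add(52, -32034) = -31982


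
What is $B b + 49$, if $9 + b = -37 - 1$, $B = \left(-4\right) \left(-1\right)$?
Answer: $-139$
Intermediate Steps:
$B = 4$
$b = -47$ ($b = -9 - 38 = -47$)
$B b + 49 = 4 \left(-47\right) + 49 = -188 + 49 = -139$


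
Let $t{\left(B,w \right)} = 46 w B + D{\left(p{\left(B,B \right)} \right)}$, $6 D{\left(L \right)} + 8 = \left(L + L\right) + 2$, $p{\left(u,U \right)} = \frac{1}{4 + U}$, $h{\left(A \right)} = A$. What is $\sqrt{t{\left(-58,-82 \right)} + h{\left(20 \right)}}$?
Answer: $\frac{\sqrt{70889578}}{18} \approx 467.76$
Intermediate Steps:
$D{\left(L \right)} = -1 + \frac{L}{3}$ ($D{\left(L \right)} = - \frac{4}{3} + \frac{\left(L + L\right) + 2}{6} = - \frac{4}{3} + \frac{2 L + 2}{6} = - \frac{4}{3} + \frac{2 + 2 L}{6} = - \frac{4}{3} + \left(\frac{1}{3} + \frac{L}{3}\right) = -1 + \frac{L}{3}$)
$t{\left(B,w \right)} = -1 + \frac{1}{3 \left(4 + B\right)} + 46 B w$ ($t{\left(B,w \right)} = 46 w B - \left(1 - \frac{1}{3 \left(4 + B\right)}\right) = 46 B w - \left(1 - \frac{1}{3 \left(4 + B\right)}\right) = -1 + \frac{1}{3 \left(4 + B\right)} + 46 B w$)
$\sqrt{t{\left(-58,-82 \right)} + h{\left(20 \right)}} = \sqrt{\frac{\frac{1}{3} + \left(-1 + 46 \left(-58\right) \left(-82\right)\right) \left(4 - 58\right)}{4 - 58} + 20} = \sqrt{\frac{\frac{1}{3} + \left(-1 + 218776\right) \left(-54\right)}{-54} + 20} = \sqrt{- \frac{\frac{1}{3} + 218775 \left(-54\right)}{54} + 20} = \sqrt{- \frac{\frac{1}{3} - 11813850}{54} + 20} = \sqrt{\left(- \frac{1}{54}\right) \left(- \frac{35441549}{3}\right) + 20} = \sqrt{\frac{35441549}{162} + 20} = \sqrt{\frac{35444789}{162}} = \frac{\sqrt{70889578}}{18}$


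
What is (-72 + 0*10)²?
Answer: 5184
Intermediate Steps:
(-72 + 0*10)² = (-72 + 0)² = (-72)² = 5184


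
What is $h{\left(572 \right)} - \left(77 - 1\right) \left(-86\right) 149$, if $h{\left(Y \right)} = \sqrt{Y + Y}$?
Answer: $973864 + 2 \sqrt{286} \approx 9.739 \cdot 10^{5}$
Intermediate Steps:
$h{\left(Y \right)} = \sqrt{2} \sqrt{Y}$ ($h{\left(Y \right)} = \sqrt{2 Y} = \sqrt{2} \sqrt{Y}$)
$h{\left(572 \right)} - \left(77 - 1\right) \left(-86\right) 149 = \sqrt{2} \sqrt{572} - \left(77 - 1\right) \left(-86\right) 149 = \sqrt{2} \cdot 2 \sqrt{143} - 76 \left(-86\right) 149 = 2 \sqrt{286} - \left(-6536\right) 149 = 2 \sqrt{286} - -973864 = 2 \sqrt{286} + 973864 = 973864 + 2 \sqrt{286}$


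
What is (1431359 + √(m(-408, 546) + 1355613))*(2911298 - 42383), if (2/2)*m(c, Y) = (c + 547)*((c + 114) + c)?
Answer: 4106447305485 + 2868915*√1258035 ≈ 4.1097e+12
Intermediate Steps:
m(c, Y) = (114 + 2*c)*(547 + c) (m(c, Y) = (c + 547)*((c + 114) + c) = (547 + c)*((114 + c) + c) = (547 + c)*(114 + 2*c) = (114 + 2*c)*(547 + c))
(1431359 + √(m(-408, 546) + 1355613))*(2911298 - 42383) = (1431359 + √((62358 + 2*(-408)² + 1208*(-408)) + 1355613))*(2911298 - 42383) = (1431359 + √((62358 + 2*166464 - 492864) + 1355613))*2868915 = (1431359 + √((62358 + 332928 - 492864) + 1355613))*2868915 = (1431359 + √(-97578 + 1355613))*2868915 = (1431359 + √1258035)*2868915 = 4106447305485 + 2868915*√1258035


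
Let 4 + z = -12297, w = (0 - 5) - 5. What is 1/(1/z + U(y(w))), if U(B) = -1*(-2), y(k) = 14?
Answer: 12301/24601 ≈ 0.50002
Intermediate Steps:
w = -10 (w = -5 - 5 = -10)
z = -12301 (z = -4 - 12297 = -12301)
U(B) = 2
1/(1/z + U(y(w))) = 1/(1/(-12301) + 2) = 1/(-1/12301 + 2) = 1/(24601/12301) = 12301/24601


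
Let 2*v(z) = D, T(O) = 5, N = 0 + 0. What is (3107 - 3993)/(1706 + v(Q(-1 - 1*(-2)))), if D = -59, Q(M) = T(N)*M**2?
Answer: -1772/3353 ≈ -0.52848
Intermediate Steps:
N = 0
Q(M) = 5*M**2
v(z) = -59/2 (v(z) = (1/2)*(-59) = -59/2)
(3107 - 3993)/(1706 + v(Q(-1 - 1*(-2)))) = (3107 - 3993)/(1706 - 59/2) = -886/3353/2 = -886*2/3353 = -1772/3353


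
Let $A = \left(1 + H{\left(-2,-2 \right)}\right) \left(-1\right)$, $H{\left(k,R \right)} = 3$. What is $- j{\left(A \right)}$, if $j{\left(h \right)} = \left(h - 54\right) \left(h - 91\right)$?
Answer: $-5510$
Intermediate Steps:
$A = -4$ ($A = \left(1 + 3\right) \left(-1\right) = 4 \left(-1\right) = -4$)
$j{\left(h \right)} = \left(-91 + h\right) \left(-54 + h\right)$ ($j{\left(h \right)} = \left(-54 + h\right) \left(-91 + h\right) = \left(-91 + h\right) \left(-54 + h\right)$)
$- j{\left(A \right)} = - (4914 + \left(-4\right)^{2} - -580) = - (4914 + 16 + 580) = \left(-1\right) 5510 = -5510$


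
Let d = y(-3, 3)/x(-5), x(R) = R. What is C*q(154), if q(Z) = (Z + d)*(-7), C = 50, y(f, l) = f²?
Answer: -53270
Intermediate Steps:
d = -9/5 (d = (-3)²/(-5) = 9*(-⅕) = -9/5 ≈ -1.8000)
q(Z) = 63/5 - 7*Z (q(Z) = (Z - 9/5)*(-7) = (-9/5 + Z)*(-7) = 63/5 - 7*Z)
C*q(154) = 50*(63/5 - 7*154) = 50*(63/5 - 1078) = 50*(-5327/5) = -53270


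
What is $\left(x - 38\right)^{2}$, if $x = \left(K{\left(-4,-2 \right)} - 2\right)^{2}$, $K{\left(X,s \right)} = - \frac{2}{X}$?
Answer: $\frac{20449}{16} \approx 1278.1$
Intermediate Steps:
$x = \frac{9}{4}$ ($x = \left(- \frac{2}{-4} - 2\right)^{2} = \left(\left(-2\right) \left(- \frac{1}{4}\right) - 2\right)^{2} = \left(\frac{1}{2} - 2\right)^{2} = \left(- \frac{3}{2}\right)^{2} = \frac{9}{4} \approx 2.25$)
$\left(x - 38\right)^{2} = \left(\frac{9}{4} - 38\right)^{2} = \left(- \frac{143}{4}\right)^{2} = \frac{20449}{16}$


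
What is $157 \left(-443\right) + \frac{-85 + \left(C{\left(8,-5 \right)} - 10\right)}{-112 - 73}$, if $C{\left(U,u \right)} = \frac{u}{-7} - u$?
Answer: $- \frac{18013584}{259} \approx -69551.0$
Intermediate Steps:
$C{\left(U,u \right)} = - \frac{8 u}{7}$ ($C{\left(U,u \right)} = u \left(- \frac{1}{7}\right) - u = - \frac{u}{7} - u = - \frac{8 u}{7}$)
$157 \left(-443\right) + \frac{-85 + \left(C{\left(8,-5 \right)} - 10\right)}{-112 - 73} = 157 \left(-443\right) + \frac{-85 - \frac{30}{7}}{-112 - 73} = -69551 + \frac{-85 + \left(\frac{40}{7} - 10\right)}{-185} = -69551 + \left(-85 - \frac{30}{7}\right) \left(- \frac{1}{185}\right) = -69551 - - \frac{125}{259} = -69551 + \frac{125}{259} = - \frac{18013584}{259}$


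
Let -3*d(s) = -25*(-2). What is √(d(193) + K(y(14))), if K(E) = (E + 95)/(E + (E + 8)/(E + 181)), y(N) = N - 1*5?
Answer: I*√140249670/5181 ≈ 2.2858*I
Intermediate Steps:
y(N) = -5 + N (y(N) = N - 5 = -5 + N)
d(s) = -50/3 (d(s) = -(-25)*(-2)/3 = -⅓*50 = -50/3)
K(E) = (95 + E)/(E + (8 + E)/(181 + E))
√(d(193) + K(y(14))) = √(-50/3 + (17195 + (-5 + 14)² + 276*(-5 + 14))/(8 + (-5 + 14)² + 182*(-5 + 14))) = √(-50/3 + (17195 + 9² + 276*9)/(8 + 9² + 182*9)) = √(-50/3 + (17195 + 81 + 2484)/(8 + 81 + 1638)) = √(-50/3 + 19760/1727) = √(-27070/5181) = I*√140249670/5181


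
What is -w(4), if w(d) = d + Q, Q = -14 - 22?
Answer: 32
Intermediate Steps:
Q = -36
w(d) = -36 + d (w(d) = d - 36 = -36 + d)
-w(4) = -(-36 + 4) = -1*(-32) = 32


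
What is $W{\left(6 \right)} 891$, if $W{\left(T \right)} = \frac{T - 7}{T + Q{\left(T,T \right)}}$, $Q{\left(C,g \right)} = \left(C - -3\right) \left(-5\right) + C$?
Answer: $27$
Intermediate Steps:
$Q{\left(C,g \right)} = -15 - 4 C$ ($Q{\left(C,g \right)} = \left(C + 3\right) \left(-5\right) + C = \left(3 + C\right) \left(-5\right) + C = \left(-15 - 5 C\right) + C = -15 - 4 C$)
$W{\left(T \right)} = \frac{-7 + T}{-15 - 3 T}$ ($W{\left(T \right)} = \frac{T - 7}{T - \left(15 + 4 T\right)} = \frac{-7 + T}{-15 - 3 T}$)
$W{\left(6 \right)} 891 = \frac{7 - 6}{3 \left(5 + 6\right)} 891 = \frac{7 - 6}{3 \cdot 11} \cdot 891 = \frac{1}{3} \cdot \frac{1}{11} \cdot 1 \cdot 891 = \frac{1}{33} \cdot 891 = 27$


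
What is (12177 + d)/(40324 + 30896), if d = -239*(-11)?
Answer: 7403/35610 ≈ 0.20789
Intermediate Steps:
d = 2629
(12177 + d)/(40324 + 30896) = (12177 + 2629)/(40324 + 30896) = 14806/71220 = 14806*(1/71220) = 7403/35610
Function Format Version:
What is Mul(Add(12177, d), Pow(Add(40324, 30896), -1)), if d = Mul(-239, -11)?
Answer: Rational(7403, 35610) ≈ 0.20789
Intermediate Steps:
d = 2629
Mul(Add(12177, d), Pow(Add(40324, 30896), -1)) = Mul(Add(12177, 2629), Pow(Add(40324, 30896), -1)) = Mul(14806, Pow(71220, -1)) = Mul(14806, Rational(1, 71220)) = Rational(7403, 35610)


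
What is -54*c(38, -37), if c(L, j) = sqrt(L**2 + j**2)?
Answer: -54*sqrt(2813) ≈ -2864.0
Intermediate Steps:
-54*c(38, -37) = -54*sqrt(38**2 + (-37)**2) = -54*sqrt(1444 + 1369) = -54*sqrt(2813)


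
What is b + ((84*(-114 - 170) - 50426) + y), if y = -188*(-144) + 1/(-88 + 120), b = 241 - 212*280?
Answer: -3402527/32 ≈ -1.0633e+5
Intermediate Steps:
b = -59119 (b = 241 - 59360 = -59119)
y = 866305/32 (y = 27072 + 1/32 = 866305/32 ≈ 27072.)
b + ((84*(-114 - 170) - 50426) + y) = -59119 + ((84*(-114 - 170) - 50426) + 866305/32) = -59119 + ((84*(-284) - 50426) + 866305/32) = -59119 + ((-23856 - 50426) + 866305/32) = -59119 + (-74282 + 866305/32) = -59119 - 1510719/32 = -3402527/32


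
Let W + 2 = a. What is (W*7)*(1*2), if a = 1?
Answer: -14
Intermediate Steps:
W = -1 (W = -2 + 1 = -1)
(W*7)*(1*2) = (-1*7)*(1*2) = -7*2 = -14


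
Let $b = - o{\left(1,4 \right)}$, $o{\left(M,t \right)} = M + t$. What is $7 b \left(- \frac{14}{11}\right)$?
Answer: $\frac{490}{11} \approx 44.545$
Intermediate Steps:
$b = -5$ ($b = - (1 + 4) = \left(-1\right) 5 = -5$)
$7 b \left(- \frac{14}{11}\right) = 7 \left(-5\right) \left(- \frac{14}{11}\right) = - 35 \left(\left(-14\right) \frac{1}{11}\right) = \left(-35\right) \left(- \frac{14}{11}\right) = \frac{490}{11}$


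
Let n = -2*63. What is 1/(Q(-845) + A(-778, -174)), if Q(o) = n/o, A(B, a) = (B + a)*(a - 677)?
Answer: 845/684578566 ≈ 1.2343e-6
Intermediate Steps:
A(B, a) = (-677 + a)*(B + a) (A(B, a) = (B + a)*(-677 + a) = (-677 + a)*(B + a))
n = -126
Q(o) = -126/o
1/(Q(-845) + A(-778, -174)) = 1/(-126/(-845) + ((-174)² - 677*(-778) - 677*(-174) - 778*(-174))) = 1/(-126*(-1/845) + (30276 + 526706 + 117798 + 135372)) = 1/(126/845 + 810152) = 1/(684578566/845) = 845/684578566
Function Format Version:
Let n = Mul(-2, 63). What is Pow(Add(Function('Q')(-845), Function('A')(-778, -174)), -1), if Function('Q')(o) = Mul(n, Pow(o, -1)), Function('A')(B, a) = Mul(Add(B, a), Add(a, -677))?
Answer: Rational(845, 684578566) ≈ 1.2343e-6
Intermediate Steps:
Function('A')(B, a) = Mul(Add(-677, a), Add(B, a)) (Function('A')(B, a) = Mul(Add(B, a), Add(-677, a)) = Mul(Add(-677, a), Add(B, a)))
n = -126
Function('Q')(o) = Mul(-126, Pow(o, -1))
Pow(Add(Function('Q')(-845), Function('A')(-778, -174)), -1) = Pow(Add(Mul(-126, Pow(-845, -1)), Add(Pow(-174, 2), Mul(-677, -778), Mul(-677, -174), Mul(-778, -174))), -1) = Pow(Add(Mul(-126, Rational(-1, 845)), Add(30276, 526706, 117798, 135372)), -1) = Pow(Add(Rational(126, 845), 810152), -1) = Pow(Rational(684578566, 845), -1) = Rational(845, 684578566)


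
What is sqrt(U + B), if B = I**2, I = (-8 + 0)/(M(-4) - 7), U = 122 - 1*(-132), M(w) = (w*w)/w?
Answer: 3*sqrt(3422)/11 ≈ 15.954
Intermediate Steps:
M(w) = w (M(w) = w**2/w = w)
U = 254 (U = 122 + 132 = 254)
I = 8/11 (I = (-8 + 0)/(-4 - 7) = -8/(-11) = -8*(-1/11) = 8/11 ≈ 0.72727)
B = 64/121 (B = (8/11)**2 = 64/121 ≈ 0.52893)
sqrt(U + B) = sqrt(254 + 64/121) = sqrt(30798/121) = 3*sqrt(3422)/11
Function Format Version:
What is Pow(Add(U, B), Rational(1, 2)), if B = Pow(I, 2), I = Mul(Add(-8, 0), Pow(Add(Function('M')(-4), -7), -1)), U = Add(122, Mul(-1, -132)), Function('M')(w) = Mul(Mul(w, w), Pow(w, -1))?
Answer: Mul(Rational(3, 11), Pow(3422, Rational(1, 2))) ≈ 15.954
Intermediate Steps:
Function('M')(w) = w (Function('M')(w) = Mul(Pow(w, 2), Pow(w, -1)) = w)
U = 254 (U = Add(122, 132) = 254)
I = Rational(8, 11) (I = Mul(Add(-8, 0), Pow(Add(-4, -7), -1)) = Mul(-8, Pow(-11, -1)) = Mul(-8, Rational(-1, 11)) = Rational(8, 11) ≈ 0.72727)
B = Rational(64, 121) (B = Pow(Rational(8, 11), 2) = Rational(64, 121) ≈ 0.52893)
Pow(Add(U, B), Rational(1, 2)) = Pow(Add(254, Rational(64, 121)), Rational(1, 2)) = Pow(Rational(30798, 121), Rational(1, 2)) = Mul(Rational(3, 11), Pow(3422, Rational(1, 2)))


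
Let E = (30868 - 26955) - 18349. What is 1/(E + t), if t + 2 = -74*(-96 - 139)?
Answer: 1/2952 ≈ 0.00033875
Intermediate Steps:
t = 17388 (t = -2 - 74*(-96 - 139) = -2 - 74*(-235) = -2 + 17390 = 17388)
E = -14436 (E = 3913 - 18349 = -14436)
1/(E + t) = 1/(-14436 + 17388) = 1/2952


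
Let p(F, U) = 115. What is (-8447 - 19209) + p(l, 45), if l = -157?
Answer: -27541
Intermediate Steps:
(-8447 - 19209) + p(l, 45) = (-8447 - 19209) + 115 = -27656 + 115 = -27541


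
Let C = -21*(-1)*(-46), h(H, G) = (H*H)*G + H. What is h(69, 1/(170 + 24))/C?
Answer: -263/2716 ≈ -0.096834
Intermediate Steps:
h(H, G) = H + G*H² (h(H, G) = H²*G + H = G*H² + H = H + G*H²)
C = -966 (C = 21*(-46) = -966)
h(69, 1/(170 + 24))/C = (69*(1 + 69/(170 + 24)))/(-966) = (69*(1 + 69/194))*(-1/966) = (69*(263/194))*(-1/966) = (18147/194)*(-1/966) = -263/2716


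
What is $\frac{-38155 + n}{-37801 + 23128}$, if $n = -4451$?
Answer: $\frac{14202}{4891} \approx 2.9037$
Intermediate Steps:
$\frac{-38155 + n}{-37801 + 23128} = \frac{-38155 - 4451}{-37801 + 23128} = - \frac{42606}{-14673} = \left(-42606\right) \left(- \frac{1}{14673}\right) = \frac{14202}{4891}$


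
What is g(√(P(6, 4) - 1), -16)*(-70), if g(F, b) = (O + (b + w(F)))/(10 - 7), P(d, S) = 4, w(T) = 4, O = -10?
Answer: 1540/3 ≈ 513.33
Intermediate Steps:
g(F, b) = -2 + b/3 (g(F, b) = (-10 + (b + 4))/(10 - 7) = (-10 + (4 + b))/3 = (-6 + b)*(⅓) = -2 + b/3)
g(√(P(6, 4) - 1), -16)*(-70) = (-2 + (⅓)*(-16))*(-70) = (-2 - 16/3)*(-70) = -22/3*(-70) = 1540/3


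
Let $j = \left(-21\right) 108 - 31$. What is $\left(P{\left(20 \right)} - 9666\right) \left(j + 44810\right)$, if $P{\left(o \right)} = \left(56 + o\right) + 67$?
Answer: $-404832253$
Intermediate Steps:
$j = -2299$ ($j = -2268 - 31 = -2299$)
$P{\left(o \right)} = 123 + o$
$\left(P{\left(20 \right)} - 9666\right) \left(j + 44810\right) = \left(\left(123 + 20\right) - 9666\right) \left(-2299 + 44810\right) = \left(143 - 9666\right) 42511 = \left(-9523\right) 42511 = -404832253$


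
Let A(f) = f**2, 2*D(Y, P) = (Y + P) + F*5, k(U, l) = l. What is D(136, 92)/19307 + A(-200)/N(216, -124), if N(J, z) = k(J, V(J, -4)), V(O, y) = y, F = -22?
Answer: -193069941/19307 ≈ -10000.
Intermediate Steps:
N(J, z) = -4
D(Y, P) = -55 + P/2 + Y/2 (D(Y, P) = ((Y + P) - 22*5)/2 = ((P + Y) - 110)/2 = (-110 + P + Y)/2 = -55 + P/2 + Y/2)
D(136, 92)/19307 + A(-200)/N(216, -124) = (-55 + (1/2)*92 + (1/2)*136)/19307 + (-200)**2/(-4) = (-55 + 46 + 68)*(1/19307) + 40000*(-1/4) = 59*(1/19307) - 10000 = 59/19307 - 10000 = -193069941/19307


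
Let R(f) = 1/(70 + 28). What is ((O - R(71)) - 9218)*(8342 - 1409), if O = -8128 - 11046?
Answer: -19290497061/98 ≈ -1.9684e+8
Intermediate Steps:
O = -19174
R(f) = 1/98
((O - R(71)) - 9218)*(8342 - 1409) = ((-19174 - 1*1/98) - 9218)*(8342 - 1409) = ((-19174 - 1/98) - 9218)*6933 = (-1879053/98 - 9218)*6933 = -2782417/98*6933 = -19290497061/98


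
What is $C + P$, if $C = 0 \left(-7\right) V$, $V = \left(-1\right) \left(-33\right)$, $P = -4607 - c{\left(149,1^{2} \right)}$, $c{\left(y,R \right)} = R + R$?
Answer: $-4609$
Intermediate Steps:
$c{\left(y,R \right)} = 2 R$
$P = -4609$ ($P = -4607 - 2 \cdot 1^{2} = -4607 - 2 \cdot 1 = -4607 - 2 = -4609$)
$V = 33$
$C = 0$ ($C = 0 \left(-7\right) 33 = 0 \cdot 33 = 0$)
$C + P = 0 - 4609 = -4609$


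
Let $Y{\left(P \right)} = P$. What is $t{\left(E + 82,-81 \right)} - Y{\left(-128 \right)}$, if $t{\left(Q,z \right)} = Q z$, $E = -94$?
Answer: $1100$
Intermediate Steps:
$t{\left(E + 82,-81 \right)} - Y{\left(-128 \right)} = \left(-94 + 82\right) \left(-81\right) - -128 = \left(-12\right) \left(-81\right) + 128 = 972 + 128 = 1100$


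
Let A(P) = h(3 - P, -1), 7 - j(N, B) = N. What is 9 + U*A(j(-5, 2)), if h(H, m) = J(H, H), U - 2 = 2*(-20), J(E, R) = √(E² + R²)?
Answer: 9 - 342*√2 ≈ -474.66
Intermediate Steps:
j(N, B) = 7 - N
U = -38 (U = 2 + 2*(-20) = 2 - 40 = -38)
h(H, m) = √2*√(H²) (h(H, m) = √(H² + H²) = √(2*H²) = √2*√(H²))
A(P) = √2*√((3 - P)²)
9 + U*A(j(-5, 2)) = 9 - 38*√2*√((-3 + (7 - 1*(-5)))²) = 9 - 38*√2*√((-3 + (7 + 5))²) = 9 - 38*√2*√((-3 + 12)²) = 9 - 38*√2*√(9²) = 9 - 38*√2*√81 = 9 - 38*√2*9 = 9 - 342*√2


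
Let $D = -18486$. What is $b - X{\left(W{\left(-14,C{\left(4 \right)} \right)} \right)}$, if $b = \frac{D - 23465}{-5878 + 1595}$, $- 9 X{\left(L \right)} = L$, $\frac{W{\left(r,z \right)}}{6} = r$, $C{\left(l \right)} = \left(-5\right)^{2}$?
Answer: $\frac{5929}{12849} \approx 0.46144$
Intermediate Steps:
$C{\left(l \right)} = 25$
$W{\left(r,z \right)} = 6 r$
$X{\left(L \right)} = - \frac{L}{9}$
$b = \frac{41951}{4283}$ ($b = \frac{-18486 - 23465}{-5878 + 1595} = - \frac{41951}{-4283} = \left(-41951\right) \left(- \frac{1}{4283}\right) = \frac{41951}{4283} \approx 9.7948$)
$b - X{\left(W{\left(-14,C{\left(4 \right)} \right)} \right)} = \frac{41951}{4283} - - \frac{6 \left(-14\right)}{9} = \frac{41951}{4283} - \left(- \frac{1}{9}\right) \left(-84\right) = \frac{41951}{4283} - \frac{28}{3} = \frac{5929}{12849}$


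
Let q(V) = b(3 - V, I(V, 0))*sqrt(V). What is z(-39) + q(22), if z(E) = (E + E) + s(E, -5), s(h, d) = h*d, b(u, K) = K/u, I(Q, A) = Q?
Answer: 117 - 22*sqrt(22)/19 ≈ 111.57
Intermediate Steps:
s(h, d) = d*h
q(V) = V**(3/2)/(3 - V) (q(V) = (V/(3 - V))*sqrt(V) = V**(3/2)/(3 - V))
z(E) = -3*E (z(E) = (E + E) - 5*E = 2*E - 5*E = -3*E)
z(-39) + q(22) = -3*(-39) - 22**(3/2)/(-3 + 22) = 117 - 1*22*sqrt(22)/19 = 117 - 1*22*sqrt(22)*1/19 = 117 - 22*sqrt(22)/19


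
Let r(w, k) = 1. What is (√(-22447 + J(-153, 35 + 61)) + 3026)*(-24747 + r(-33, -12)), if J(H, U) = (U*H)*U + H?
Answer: -74881396 - 49492*I*√358162 ≈ -7.4881e+7 - 2.9619e+7*I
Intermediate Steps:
J(H, U) = H + H*U² (J(H, U) = (H*U)*U + H = H*U² + H = H + H*U²)
(√(-22447 + J(-153, 35 + 61)) + 3026)*(-24747 + r(-33, -12)) = (√(-22447 - 153*(1 + (35 + 61)²)) + 3026)*(-24747 + 1) = (√(-22447 - 153*(1 + 96²)) + 3026)*(-24746) = (√(-22447 - 153*(1 + 9216)) + 3026)*(-24746) = (√(-22447 - 153*9217) + 3026)*(-24746) = (√(-22447 - 1410201) + 3026)*(-24746) = (√(-1432648) + 3026)*(-24746) = (2*I*√358162 + 3026)*(-24746) = (3026 + 2*I*√358162)*(-24746) = -74881396 - 49492*I*√358162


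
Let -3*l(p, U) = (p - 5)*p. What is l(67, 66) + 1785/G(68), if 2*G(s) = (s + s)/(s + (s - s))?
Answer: 1201/3 ≈ 400.33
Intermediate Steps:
G(s) = 1 (G(s) = ((s + s)/(s + (s - s)))/2 = ((2*s)/(s + 0))/2 = ((2*s)/s)/2 = (½)*2 = 1)
l(p, U) = -p*(-5 + p)/3 (l(p, U) = -(p - 5)*p/3 = -(-5 + p)*p/3 = -p*(-5 + p)/3)
l(67, 66) + 1785/G(68) = (⅓)*67*(5 - 1*67) + 1785/1 = (⅓)*67*(5 - 67) + 1785*1 = (⅓)*67*(-62) + 1785 = -4154/3 + 1785 = 1201/3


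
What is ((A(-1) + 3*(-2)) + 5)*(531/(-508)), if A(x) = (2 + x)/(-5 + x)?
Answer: 1239/1016 ≈ 1.2195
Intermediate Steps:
A(x) = (2 + x)/(-5 + x)
((A(-1) + 3*(-2)) + 5)*(531/(-508)) = (((2 - 1)/(-5 - 1) + 3*(-2)) + 5)*(531/(-508)) = ((1/(-6) - 6) + 5)*(531*(-1/508)) = ((-⅙*1 - 6) + 5)*(-531/508) = ((-⅙ - 6) + 5)*(-531/508) = (-37/6 + 5)*(-531/508) = -7/6*(-531/508) = 1239/1016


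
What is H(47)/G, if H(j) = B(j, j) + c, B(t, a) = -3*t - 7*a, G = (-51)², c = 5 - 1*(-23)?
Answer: -26/153 ≈ -0.16993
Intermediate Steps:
c = 28 (c = 5 + 23 = 28)
G = 2601
B(t, a) = -7*a - 3*t
H(j) = 28 - 10*j (H(j) = (-7*j - 3*j) + 28 = -10*j + 28 = 28 - 10*j)
H(47)/G = (28 - 10*47)/2601 = (28 - 470)*(1/2601) = -442*1/2601 = -26/153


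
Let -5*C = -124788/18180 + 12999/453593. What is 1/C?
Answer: 490852425/671031446 ≈ 0.73149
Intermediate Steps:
C = 671031446/490852425 (C = -(-124788/18180 + 12999/453593)/5 = -(-124788*1/18180 + 12999*(1/453593))/5 = -(-10399/1515 + 1857/64799)/5 = -⅕*(-671031446/98170485) = 671031446/490852425 ≈ 1.3671)
1/C = 1/(671031446/490852425) = 490852425/671031446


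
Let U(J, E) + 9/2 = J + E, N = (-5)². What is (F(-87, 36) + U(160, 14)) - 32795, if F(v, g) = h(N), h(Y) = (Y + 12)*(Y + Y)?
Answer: -61551/2 ≈ -30776.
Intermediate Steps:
N = 25
U(J, E) = -9/2 + E + J (U(J, E) = -9/2 + (J + E) = -9/2 + (E + J) = -9/2 + E + J)
h(Y) = 2*Y*(12 + Y) (h(Y) = (12 + Y)*(2*Y) = 2*Y*(12 + Y))
F(v, g) = 1850 (F(v, g) = 2*25*(12 + 25) = 2*25*37 = 1850)
(F(-87, 36) + U(160, 14)) - 32795 = (1850 + (-9/2 + 14 + 160)) - 32795 = (1850 + 339/2) - 32795 = 4039/2 - 32795 = -61551/2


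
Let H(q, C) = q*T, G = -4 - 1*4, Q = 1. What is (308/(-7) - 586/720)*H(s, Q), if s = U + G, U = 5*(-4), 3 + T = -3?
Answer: -112931/15 ≈ -7528.7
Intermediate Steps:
T = -6 (T = -3 - 3 = -6)
G = -8 (G = -4 - 4 = -8)
U = -20
s = -28 (s = -20 - 8 = -28)
H(q, C) = -6*q (H(q, C) = q*(-6) = -6*q)
(308/(-7) - 586/720)*H(s, Q) = (308/(-7) - 586/720)*(-6*(-28)) = (308*(-1/7) - 586*1/720)*168 = (-44 - 293/360)*168 = -16133/360*168 = -112931/15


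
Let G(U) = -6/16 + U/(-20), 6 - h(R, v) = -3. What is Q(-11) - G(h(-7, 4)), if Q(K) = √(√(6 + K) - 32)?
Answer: 33/40 + √(-32 + I*√5) ≈ 1.0225 + 5.6603*I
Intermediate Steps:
h(R, v) = 9 (h(R, v) = 6 - 1*(-3) = 6 + 3 = 9)
Q(K) = √(-32 + √(6 + K))
G(U) = -3/8 - U/20 (G(U) = -6*1/16 + U*(-1/20) = -3/8 - U/20)
Q(-11) - G(h(-7, 4)) = √(-32 + √(6 - 11)) - (-3/8 - 1/20*9) = √(-32 + √(-5)) - (-3/8 - 9/20) = √(-32 + I*√5) - 1*(-33/40) = √(-32 + I*√5) + 33/40 = 33/40 + √(-32 + I*√5)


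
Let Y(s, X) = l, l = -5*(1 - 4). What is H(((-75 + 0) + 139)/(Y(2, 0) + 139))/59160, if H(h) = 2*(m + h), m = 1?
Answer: 109/2277660 ≈ 4.7856e-5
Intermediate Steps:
l = 15 (l = -5*(-3) = 15)
Y(s, X) = 15
H(h) = 2 + 2*h (H(h) = 2*(1 + h) = 2 + 2*h)
H(((-75 + 0) + 139)/(Y(2, 0) + 139))/59160 = (2 + 2*(((-75 + 0) + 139)/(15 + 139)))/59160 = (2 + 2*((-75 + 139)/154))*(1/59160) = (2 + 2*(64*(1/154)))*(1/59160) = (2 + 2*(32/77))*(1/59160) = (2 + 64/77)*(1/59160) = (218/77)*(1/59160) = 109/2277660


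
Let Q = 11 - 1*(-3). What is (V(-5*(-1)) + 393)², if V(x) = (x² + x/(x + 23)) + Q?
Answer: 146434201/784 ≈ 1.8678e+5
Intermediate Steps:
Q = 14 (Q = 11 + 3 = 14)
V(x) = 14 + x² + x/(23 + x) (V(x) = (x² + x/(x + 23)) + 14 = (x² + x/(23 + x)) + 14 = 14 + x² + x/(23 + x))
(V(-5*(-1)) + 393)² = ((322 + (-5*(-1))³ + 15*(-5*(-1)) + 23*(-5*(-1))²)/(23 - 5*(-1)) + 393)² = ((322 + 5³ + 15*5 + 23*5²)/(23 + 5) + 393)² = ((322 + 125 + 75 + 23*25)/28 + 393)² = ((322 + 125 + 75 + 575)/28 + 393)² = ((1/28)*1097 + 393)² = (1097/28 + 393)² = (12101/28)² = 146434201/784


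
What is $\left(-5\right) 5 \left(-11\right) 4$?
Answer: $1100$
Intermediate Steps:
$\left(-5\right) 5 \left(-11\right) 4 = \left(-25\right) \left(-11\right) 4 = 275 \cdot 4 = 1100$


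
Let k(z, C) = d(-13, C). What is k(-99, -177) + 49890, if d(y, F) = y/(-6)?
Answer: 299353/6 ≈ 49892.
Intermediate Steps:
d(y, F) = -y/6 (d(y, F) = y*(-⅙) = -y/6)
k(z, C) = 13/6 (k(z, C) = -⅙*(-13) = 13/6)
k(-99, -177) + 49890 = 13/6 + 49890 = 299353/6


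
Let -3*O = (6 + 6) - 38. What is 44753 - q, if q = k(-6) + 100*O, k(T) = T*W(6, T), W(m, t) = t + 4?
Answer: 131623/3 ≈ 43874.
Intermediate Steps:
W(m, t) = 4 + t
O = 26/3 (O = -((6 + 6) - 38)/3 = -(12 - 38)/3 = -1/3*(-26) = 26/3 ≈ 8.6667)
k(T) = T*(4 + T)
q = 2636/3 (q = -6*(4 - 6) + 100*(26/3) = -6*(-2) + 2600/3 = 12 + 2600/3 = 2636/3 ≈ 878.67)
44753 - q = 44753 - 1*2636/3 = 44753 - 2636/3 = 131623/3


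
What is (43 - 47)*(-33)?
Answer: 132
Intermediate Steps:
(43 - 47)*(-33) = -4*(-33) = 132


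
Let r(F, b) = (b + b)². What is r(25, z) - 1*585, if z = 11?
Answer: -101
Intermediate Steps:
r(F, b) = 4*b² (r(F, b) = (2*b)² = 4*b²)
r(25, z) - 1*585 = 4*11² - 1*585 = 4*121 - 585 = 484 - 585 = -101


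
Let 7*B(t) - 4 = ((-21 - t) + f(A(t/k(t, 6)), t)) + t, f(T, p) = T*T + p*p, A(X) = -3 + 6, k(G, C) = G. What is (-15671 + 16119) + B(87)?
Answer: 10697/7 ≈ 1528.1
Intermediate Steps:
A(X) = 3
f(T, p) = T**2 + p**2
B(t) = -8/7 + t**2/7 (B(t) = 4/7 + (((-21 - t) + (3**2 + t**2)) + t)/7 = 4/7 + (((-21 - t) + (9 + t**2)) + t)/7 = 4/7 + ((-12 + t**2 - t) + t)/7 = 4/7 + (-12 + t**2)/7 = 4/7 + (-12/7 + t**2/7) = -8/7 + t**2/7)
(-15671 + 16119) + B(87) = (-15671 + 16119) + (-8/7 + (1/7)*87**2) = 448 + (-8/7 + (1/7)*7569) = 448 + (-8/7 + 7569/7) = 448 + 7561/7 = 10697/7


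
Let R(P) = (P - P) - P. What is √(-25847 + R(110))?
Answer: I*√25957 ≈ 161.11*I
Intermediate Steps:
R(P) = -P (R(P) = 0 - P = -P)
√(-25847 + R(110)) = √(-25847 - 1*110) = √(-25847 - 110) = √(-25957) = I*√25957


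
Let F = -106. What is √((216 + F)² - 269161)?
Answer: I*√257061 ≈ 507.01*I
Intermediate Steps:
√((216 + F)² - 269161) = √((216 - 106)² - 269161) = √(110² - 269161) = √(12100 - 269161) = √(-257061) = I*√257061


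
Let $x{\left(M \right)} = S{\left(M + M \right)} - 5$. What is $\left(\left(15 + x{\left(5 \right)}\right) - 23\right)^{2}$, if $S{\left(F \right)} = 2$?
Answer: $121$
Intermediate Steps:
$x{\left(M \right)} = -3$ ($x{\left(M \right)} = 2 - 5 = -3$)
$\left(\left(15 + x{\left(5 \right)}\right) - 23\right)^{2} = \left(\left(15 - 3\right) - 23\right)^{2} = \left(12 - 23\right)^{2} = \left(-11\right)^{2} = 121$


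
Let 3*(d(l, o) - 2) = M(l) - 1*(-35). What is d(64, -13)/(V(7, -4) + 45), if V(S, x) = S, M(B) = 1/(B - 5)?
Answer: 605/2301 ≈ 0.26293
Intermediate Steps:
M(B) = 1/(-5 + B)
d(l, o) = 41/3 + 1/(3*(-5 + l)) (d(l, o) = 2 + (1/(-5 + l) - 1*(-35))/3 = 2 + (1/(-5 + l) + 35)/3 = 2 + (35 + 1/(-5 + l))/3 = 2 + (35/3 + 1/(3*(-5 + l))) = 41/3 + 1/(3*(-5 + l)))
d(64, -13)/(V(7, -4) + 45) = ((-204 + 41*64)/(3*(-5 + 64)))/(7 + 45) = ((1/3)*(-204 + 2624)/59)/52 = ((1/3)*(1/59)*2420)*(1/52) = (2420/177)*(1/52) = 605/2301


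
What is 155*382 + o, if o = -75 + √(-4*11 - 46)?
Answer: 59135 + 3*I*√10 ≈ 59135.0 + 9.4868*I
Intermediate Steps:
o = -75 + 3*I*√10 (o = -75 + √(-44 - 46) = -75 + √(-90) = -75 + 3*I*√10 ≈ -75.0 + 9.4868*I)
155*382 + o = 155*382 + (-75 + 3*I*√10) = 59210 + (-75 + 3*I*√10) = 59135 + 3*I*√10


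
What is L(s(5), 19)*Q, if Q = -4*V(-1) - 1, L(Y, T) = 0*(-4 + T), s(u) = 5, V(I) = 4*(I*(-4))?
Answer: 0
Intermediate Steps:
V(I) = -16*I (V(I) = 4*(-4*I) = -16*I)
L(Y, T) = 0
Q = -65 (Q = -(-64)*(-1) - 1 = -4*16 - 1 = -64 - 1 = -65)
L(s(5), 19)*Q = 0*(-65) = 0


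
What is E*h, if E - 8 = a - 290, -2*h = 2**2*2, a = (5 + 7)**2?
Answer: 552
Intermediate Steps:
a = 144 (a = 12**2 = 144)
h = -4 (h = -2**2*2/2 = -2*2 = -1/2*8 = -4)
E = -138 (E = 8 + (144 - 290) = 8 - 146 = -138)
E*h = -138*(-4) = 552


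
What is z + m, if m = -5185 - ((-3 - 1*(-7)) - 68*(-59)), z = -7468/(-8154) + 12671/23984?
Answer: -899558032445/97782768 ≈ -9199.6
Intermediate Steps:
z = 141215923/97782768 (z = -7468*(-1/8154) + 12671*(1/23984) = 3734/4077 + 12671/23984 = 141215923/97782768 ≈ 1.4442)
m = -9201 (m = -5185 - ((-3 + 7) + 4012) = -5185 - (4 + 4012) = -5185 - 1*4016 = -5185 - 4016 = -9201)
z + m = 141215923/97782768 - 9201 = -899558032445/97782768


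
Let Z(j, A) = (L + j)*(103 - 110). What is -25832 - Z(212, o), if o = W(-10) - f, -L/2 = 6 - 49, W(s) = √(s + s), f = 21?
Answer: -23746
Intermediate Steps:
W(s) = √2*√s (W(s) = √(2*s) = √2*√s)
L = 86 (L = -2*(6 - 49) = -2*(-43) = 86)
o = -21 + 2*I*√5 (o = √2*√(-10) - 1*21 = √2*(I*√10) - 21 = 2*I*√5 - 21 = -21 + 2*I*√5 ≈ -21.0 + 4.4721*I)
Z(j, A) = -602 - 7*j (Z(j, A) = (86 + j)*(103 - 110) = (86 + j)*(-7) = -602 - 7*j)
-25832 - Z(212, o) = -25832 - (-602 - 7*212) = -25832 - (-602 - 1484) = -25832 - 1*(-2086) = -25832 + 2086 = -23746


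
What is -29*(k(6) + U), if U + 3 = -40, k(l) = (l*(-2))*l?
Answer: 3335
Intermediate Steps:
k(l) = -2*l² (k(l) = (-2*l)*l = -2*l²)
U = -43 (U = -3 - 40 = -43)
-29*(k(6) + U) = -29*(-2*6² - 43) = -29*(-2*36 - 43) = -29*(-72 - 43) = -29*(-115) = 3335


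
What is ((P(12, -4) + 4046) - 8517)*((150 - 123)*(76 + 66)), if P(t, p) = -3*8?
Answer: -17233830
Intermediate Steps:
P(t, p) = -24
((P(12, -4) + 4046) - 8517)*((150 - 123)*(76 + 66)) = ((-24 + 4046) - 8517)*((150 - 123)*(76 + 66)) = (4022 - 8517)*(27*142) = -4495*3834 = -17233830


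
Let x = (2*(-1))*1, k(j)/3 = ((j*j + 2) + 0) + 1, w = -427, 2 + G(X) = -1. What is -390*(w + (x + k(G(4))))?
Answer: 153270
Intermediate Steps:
G(X) = -3 (G(X) = -2 - 1 = -3)
k(j) = 9 + 3*j² (k(j) = 3*(((j*j + 2) + 0) + 1) = 3*(((j² + 2) + 0) + 1) = 3*(((2 + j²) + 0) + 1) = 3*((2 + j²) + 1) = 3*(3 + j²) = 9 + 3*j²)
x = -2 (x = -2*1 = -2)
-390*(w + (x + k(G(4)))) = -390*(-427 + (-2 + (9 + 3*(-3)²))) = -390*(-427 + (-2 + (9 + 3*9))) = -390*(-427 + (-2 + (9 + 27))) = -390*(-427 + (-2 + 36)) = -390*(-427 + 34) = -390*(-393) = 153270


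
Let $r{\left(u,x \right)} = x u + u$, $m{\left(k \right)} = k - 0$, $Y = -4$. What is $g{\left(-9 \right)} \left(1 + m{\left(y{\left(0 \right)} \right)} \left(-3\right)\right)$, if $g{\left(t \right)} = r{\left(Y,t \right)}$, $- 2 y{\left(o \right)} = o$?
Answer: $32$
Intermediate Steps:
$y{\left(o \right)} = - \frac{o}{2}$
$m{\left(k \right)} = k$ ($m{\left(k \right)} = k + 0 = k$)
$r{\left(u,x \right)} = u + u x$ ($r{\left(u,x \right)} = u x + u = u + u x$)
$g{\left(t \right)} = -4 - 4 t$ ($g{\left(t \right)} = - 4 \left(1 + t\right) = -4 - 4 t$)
$g{\left(-9 \right)} \left(1 + m{\left(y{\left(0 \right)} \right)} \left(-3\right)\right) = \left(-4 - -36\right) \left(1 + \left(- \frac{1}{2}\right) 0 \left(-3\right)\right) = \left(-4 + 36\right) \left(1 + 0 \left(-3\right)\right) = 32 \left(1 + 0\right) = 32 \cdot 1 = 32$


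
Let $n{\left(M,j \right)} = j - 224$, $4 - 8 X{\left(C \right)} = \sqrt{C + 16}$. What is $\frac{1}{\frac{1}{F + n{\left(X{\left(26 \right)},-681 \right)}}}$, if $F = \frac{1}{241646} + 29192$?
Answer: $\frac{6835440403}{241646} \approx 28287.0$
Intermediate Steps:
$X{\left(C \right)} = \frac{1}{2} - \frac{\sqrt{16 + C}}{8}$ ($X{\left(C \right)} = \frac{1}{2} - \frac{\sqrt{C + 16}}{8} = \frac{1}{2} - \frac{\sqrt{16 + C}}{8}$)
$n{\left(M,j \right)} = -224 + j$
$F = \frac{7054130033}{241646}$ ($F = \frac{1}{241646} + 29192 = \frac{7054130033}{241646} \approx 29192.0$)
$\frac{1}{\frac{1}{F + n{\left(X{\left(26 \right)},-681 \right)}}} = \frac{1}{\frac{1}{\frac{7054130033}{241646} - 905}} = \frac{1}{\frac{1}{\frac{6835440403}{241646}}} = \frac{1}{\frac{241646}{6835440403}} = \frac{6835440403}{241646}$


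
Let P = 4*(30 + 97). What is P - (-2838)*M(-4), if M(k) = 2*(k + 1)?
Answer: -16520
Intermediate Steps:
P = 508 (P = 4*127 = 508)
M(k) = 2 + 2*k (M(k) = 2*(1 + k) = 2 + 2*k)
P - (-2838)*M(-4) = 508 - (-2838)*(2 + 2*(-4)) = 508 - (-2838)*(2 - 8) = 508 - (-2838)*(-6) = 508 - 1*17028 = 508 - 17028 = -16520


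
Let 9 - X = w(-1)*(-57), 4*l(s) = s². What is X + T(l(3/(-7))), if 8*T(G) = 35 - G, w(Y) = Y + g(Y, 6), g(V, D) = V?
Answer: -157789/1568 ≈ -100.63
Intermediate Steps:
w(Y) = 2*Y (w(Y) = Y + Y = 2*Y)
l(s) = s²/4
T(G) = 35/8 - G/8 (T(G) = (35 - G)/8 = 35/8 - G/8)
X = -105 (X = 9 - 2*(-1)*(-57) = 9 - (-2)*(-57) = 9 - 1*114 = 9 - 114 = -105)
X + T(l(3/(-7))) = -105 + (35/8 - (3/(-7))²/32) = -105 + (35/8 - (3*(-⅐))²/32) = -105 + (35/8 - (-3/7)²/32) = -105 + (35/8 - 9/(32*49)) = -105 + (35/8 - ⅛*9/196) = -105 + (35/8 - 9/1568) = -105 + 6851/1568 = -157789/1568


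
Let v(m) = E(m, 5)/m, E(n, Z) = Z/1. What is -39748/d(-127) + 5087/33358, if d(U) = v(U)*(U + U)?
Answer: -662931457/166790 ≈ -3974.6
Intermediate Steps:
E(n, Z) = Z (E(n, Z) = Z*1 = Z)
v(m) = 5/m
d(U) = 10 (d(U) = (5/U)*(U + U) = (5/U)*(2*U) = 10)
-39748/d(-127) + 5087/33358 = -39748/10 + 5087/33358 = -39748*⅒ + 5087*(1/33358) = -19874/5 + 5087/33358 = -662931457/166790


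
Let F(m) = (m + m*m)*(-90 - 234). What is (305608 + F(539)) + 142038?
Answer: -93855794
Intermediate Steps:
F(m) = -324*m - 324*m² (F(m) = (m + m²)*(-324) = -324*m - 324*m²)
(305608 + F(539)) + 142038 = (305608 - 324*539*(1 + 539)) + 142038 = (305608 - 324*539*540) + 142038 = (305608 - 94303440) + 142038 = -93997832 + 142038 = -93855794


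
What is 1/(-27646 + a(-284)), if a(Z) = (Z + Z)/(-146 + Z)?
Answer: -215/5943606 ≈ -3.6173e-5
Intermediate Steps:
a(Z) = 2*Z/(-146 + Z) (a(Z) = (2*Z)/(-146 + Z) = 2*Z/(-146 + Z))
1/(-27646 + a(-284)) = 1/(-27646 + 2*(-284)/(-146 - 284)) = 1/(-27646 + 2*(-284)/(-430)) = 1/(-27646 + 2*(-284)*(-1/430)) = 1/(-27646 + 284/215) = 1/(-5943606/215) = -215/5943606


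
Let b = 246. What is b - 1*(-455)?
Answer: 701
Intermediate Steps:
b - 1*(-455) = 246 - 1*(-455) = 246 + 455 = 701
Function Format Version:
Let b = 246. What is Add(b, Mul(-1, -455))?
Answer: 701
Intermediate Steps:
Add(b, Mul(-1, -455)) = Add(246, Mul(-1, -455)) = Add(246, 455) = 701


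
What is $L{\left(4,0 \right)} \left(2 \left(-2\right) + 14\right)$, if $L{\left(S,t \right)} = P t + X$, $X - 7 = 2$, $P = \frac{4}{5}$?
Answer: $90$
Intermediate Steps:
$P = \frac{4}{5}$ ($P = 4 \cdot \frac{1}{5} = \frac{4}{5} \approx 0.8$)
$X = 9$ ($X = 7 + 2 = 9$)
$L{\left(S,t \right)} = 9 + \frac{4 t}{5}$ ($L{\left(S,t \right)} = \frac{4 t}{5} + 9 = 9 + \frac{4 t}{5}$)
$L{\left(4,0 \right)} \left(2 \left(-2\right) + 14\right) = \left(9 + \frac{4}{5} \cdot 0\right) \left(2 \left(-2\right) + 14\right) = \left(9 + 0\right) \left(-4 + 14\right) = 9 \cdot 10 = 90$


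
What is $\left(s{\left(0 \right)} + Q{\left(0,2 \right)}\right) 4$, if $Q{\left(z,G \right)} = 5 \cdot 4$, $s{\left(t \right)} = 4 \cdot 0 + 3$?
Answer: $92$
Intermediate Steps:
$s{\left(t \right)} = 3$ ($s{\left(t \right)} = 0 + 3 = 3$)
$Q{\left(z,G \right)} = 20$
$\left(s{\left(0 \right)} + Q{\left(0,2 \right)}\right) 4 = \left(3 + 20\right) 4 = 23 \cdot 4 = 92$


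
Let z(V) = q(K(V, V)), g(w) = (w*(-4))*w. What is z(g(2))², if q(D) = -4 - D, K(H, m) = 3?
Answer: 49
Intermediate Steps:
g(w) = -4*w² (g(w) = (-4*w)*w = -4*w²)
z(V) = -7 (z(V) = -4 - 1*3 = -4 - 3 = -7)
z(g(2))² = (-7)² = 49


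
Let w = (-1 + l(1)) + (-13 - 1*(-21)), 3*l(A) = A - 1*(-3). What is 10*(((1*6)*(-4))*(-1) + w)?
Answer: 970/3 ≈ 323.33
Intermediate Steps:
l(A) = 1 + A/3 (l(A) = (A - 1*(-3))/3 = (A + 3)/3 = (3 + A)/3 = 1 + A/3)
w = 25/3 (w = (-1 + (1 + (⅓)*1)) + (-13 - 1*(-21)) = (-1 + (1 + ⅓)) + (-13 + 21) = (-1 + 4/3) + 8 = ⅓ + 8 = 25/3 ≈ 8.3333)
10*(((1*6)*(-4))*(-1) + w) = 10*(((1*6)*(-4))*(-1) + 25/3) = 10*((6*(-4))*(-1) + 25/3) = 10*(-24*(-1) + 25/3) = 10*(24 + 25/3) = 10*(97/3) = 970/3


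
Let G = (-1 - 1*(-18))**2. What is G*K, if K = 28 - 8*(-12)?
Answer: 35836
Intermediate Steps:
K = 124 (K = 28 + 96 = 124)
G = 289 (G = (-1 + 18)**2 = 17**2 = 289)
G*K = 289*124 = 35836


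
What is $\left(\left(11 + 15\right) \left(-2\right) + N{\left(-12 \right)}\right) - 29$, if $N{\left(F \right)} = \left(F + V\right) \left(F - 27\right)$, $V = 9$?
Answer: $36$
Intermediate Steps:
$N{\left(F \right)} = \left(-27 + F\right) \left(9 + F\right)$ ($N{\left(F \right)} = \left(F + 9\right) \left(F - 27\right) = \left(9 + F\right) \left(-27 + F\right) = \left(-27 + F\right) \left(9 + F\right)$)
$\left(\left(11 + 15\right) \left(-2\right) + N{\left(-12 \right)}\right) - 29 = \left(\left(11 + 15\right) \left(-2\right) - \left(27 - 144\right)\right) - 29 = \left(26 \left(-2\right) + \left(-243 + 144 + 216\right)\right) - 29 = \left(-52 + 117\right) - 29 = 65 - 29 = 36$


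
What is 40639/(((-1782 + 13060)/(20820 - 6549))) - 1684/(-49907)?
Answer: 28944041239435/562851146 ≈ 51424.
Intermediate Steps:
40639/(((-1782 + 13060)/(20820 - 6549))) - 1684/(-49907) = 40639/((11278/14271)) - 1684*(-1/49907) = 40639/((11278*(1/14271))) + 1684/49907 = 40639/(11278/14271) + 1684/49907 = 40639*(14271/11278) + 1684/49907 = 579959169/11278 + 1684/49907 = 28944041239435/562851146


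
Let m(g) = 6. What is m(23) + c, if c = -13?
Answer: -7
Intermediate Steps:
m(23) + c = 6 - 13 = -7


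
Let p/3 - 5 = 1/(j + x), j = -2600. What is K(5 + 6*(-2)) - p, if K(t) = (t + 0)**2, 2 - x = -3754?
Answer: 39301/1156 ≈ 33.997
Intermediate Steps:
x = 3756 (x = 2 - 1*(-3754) = 2 + 3754 = 3756)
K(t) = t**2
p = 17343/1156 (p = 15 + 3/(-2600 + 3756) = 15 + 3/1156 = 17343/1156 ≈ 15.003)
K(5 + 6*(-2)) - p = (5 + 6*(-2))**2 - 1*17343/1156 = (5 - 12)**2 - 17343/1156 = (-7)**2 - 17343/1156 = 49 - 17343/1156 = 39301/1156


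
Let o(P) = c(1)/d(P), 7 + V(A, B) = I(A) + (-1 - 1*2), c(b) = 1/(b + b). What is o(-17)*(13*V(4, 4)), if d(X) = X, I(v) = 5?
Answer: 65/34 ≈ 1.9118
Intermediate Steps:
c(b) = 1/(2*b)
V(A, B) = -5 (V(A, B) = -7 + (5 + (-1 - 1*2)) = -7 + (5 + (-1 - 2)) = -7 + (5 - 3) = -7 + 2 = -5)
o(P) = 1/(2*P) (o(P) = ((½)/1)/P = ((½)*1)/P = 1/(2*P))
o(-17)*(13*V(4, 4)) = ((½)/(-17))*(13*(-5)) = ((½)*(-1/17))*(-65) = -1/34*(-65) = 65/34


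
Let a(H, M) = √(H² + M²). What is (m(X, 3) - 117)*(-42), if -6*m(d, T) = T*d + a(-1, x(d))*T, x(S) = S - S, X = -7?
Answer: 4788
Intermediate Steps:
x(S) = 0
m(d, T) = -T/6 - T*d/6 (m(d, T) = -(T*d + √((-1)² + 0²)*T)/6 = -(T*d + √(1 + 0)*T)/6 = -(T*d + √1*T)/6 = -(T*d + 1*T)/6 = -(T*d + T)/6 = -(T + T*d)/6 = -T/6 - T*d/6)
(m(X, 3) - 117)*(-42) = (-⅙*3*(1 - 7) - 117)*(-42) = (-⅙*3*(-6) - 117)*(-42) = (3 - 117)*(-42) = -114*(-42) = 4788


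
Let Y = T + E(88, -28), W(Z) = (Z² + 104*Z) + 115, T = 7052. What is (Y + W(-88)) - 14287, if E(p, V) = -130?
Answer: -8658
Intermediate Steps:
W(Z) = 115 + Z² + 104*Z
Y = 6922 (Y = 7052 - 130 = 6922)
(Y + W(-88)) - 14287 = (6922 + (115 + (-88)² + 104*(-88))) - 14287 = (6922 + (115 + 7744 - 9152)) - 14287 = (6922 - 1293) - 14287 = 5629 - 14287 = -8658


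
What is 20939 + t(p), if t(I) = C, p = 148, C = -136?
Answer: 20803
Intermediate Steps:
t(I) = -136
20939 + t(p) = 20939 - 136 = 20803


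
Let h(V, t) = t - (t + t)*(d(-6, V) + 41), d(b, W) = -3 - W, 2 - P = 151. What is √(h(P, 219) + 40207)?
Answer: 2*I*√10370 ≈ 203.67*I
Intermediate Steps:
P = -149 (P = 2 - 1*151 = 2 - 151 = -149)
h(V, t) = t - 2*t*(38 - V) (h(V, t) = t - (t + t)*((-3 - V) + 41) = t - 2*t*(38 - V))
√(h(P, 219) + 40207) = √(219*(-75 + 2*(-149)) + 40207) = √(219*(-75 - 298) + 40207) = √(219*(-373) + 40207) = √(-81687 + 40207) = √(-41480) = 2*I*√10370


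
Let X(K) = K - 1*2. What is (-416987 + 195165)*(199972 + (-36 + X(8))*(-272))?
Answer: -46168256504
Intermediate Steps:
X(K) = -2 + K (X(K) = K - 2 = -2 + K)
(-416987 + 195165)*(199972 + (-36 + X(8))*(-272)) = (-416987 + 195165)*(199972 + (-36 + (-2 + 8))*(-272)) = -221822*(199972 + (-36 + 6)*(-272)) = -221822*(199972 - 30*(-272)) = -221822*(199972 + 8160) = -221822*208132 = -46168256504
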